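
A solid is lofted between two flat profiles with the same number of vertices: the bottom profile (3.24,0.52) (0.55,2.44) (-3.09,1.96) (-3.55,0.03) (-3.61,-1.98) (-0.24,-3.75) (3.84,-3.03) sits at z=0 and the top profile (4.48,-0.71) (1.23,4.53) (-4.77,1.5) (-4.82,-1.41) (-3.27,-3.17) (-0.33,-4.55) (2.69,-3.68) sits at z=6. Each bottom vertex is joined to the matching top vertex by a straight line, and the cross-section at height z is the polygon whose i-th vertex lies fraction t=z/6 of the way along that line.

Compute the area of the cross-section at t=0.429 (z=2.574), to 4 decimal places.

Cross-section at t=0.429: each vertex is (1-t)·p0[i] + t·p1[i].
  v1: (1-0.429)·(3.24,0.52) + 0.429·(4.48,-0.71) = (3.7720,-0.0077)
  v2: (1-0.429)·(0.55,2.44) + 0.429·(1.23,4.53) = (0.8417,3.3366)
  v3: (1-0.429)·(-3.09,1.96) + 0.429·(-4.77,1.5) = (-3.8107,1.7627)
  v4: (1-0.429)·(-3.55,0.03) + 0.429·(-4.82,-1.41) = (-4.0948,-0.5878)
  v5: (1-0.429)·(-3.61,-1.98) + 0.429·(-3.27,-3.17) = (-3.4641,-2.4905)
  v6: (1-0.429)·(-0.24,-3.75) + 0.429·(-0.33,-4.55) = (-0.2786,-4.0932)
  v7: (1-0.429)·(3.84,-3.03) + 0.429·(2.69,-3.68) = (3.3466,-3.3088)
Shoelace sum Σ(x_i·y_{i+1} − x_{i+1}·y_i):
  i=1: 3.7720·3.3366 − 0.8417·-0.0077 = +12.5920 (running +12.5920)
  i=2: 0.8417·1.7627 − -3.8107·3.3366 = +14.1986 (running +26.7906)
  i=3: -3.8107·-0.5878 − -4.0948·1.7627 = +9.4576 (running +36.2481)
  i=4: -4.0948·-2.4905 − -3.4641·-0.5878 = +8.1621 (running +44.4103)
  i=5: -3.4641·-4.0932 − -0.2786·-2.4905 = +13.4855 (running +57.8958)
  i=6: -0.2786·-3.3088 − 3.3466·-4.0932 = +14.6204 (running +72.5162)
  i=7: 3.3466·-0.0077 − 3.7720·-3.3088 = +12.4552 (running +84.9714)
Area = |Σ|/2 = |84.9714|/2 = 42.4857

Area at t=0.429: 42.4857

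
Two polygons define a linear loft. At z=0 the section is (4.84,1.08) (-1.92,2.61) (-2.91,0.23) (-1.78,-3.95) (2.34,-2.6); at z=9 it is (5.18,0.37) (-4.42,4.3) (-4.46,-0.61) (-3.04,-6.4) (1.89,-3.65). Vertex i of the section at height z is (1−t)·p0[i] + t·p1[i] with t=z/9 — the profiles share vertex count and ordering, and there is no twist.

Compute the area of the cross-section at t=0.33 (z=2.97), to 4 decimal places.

Cross-section at t=0.33: each vertex is (1-t)·p0[i] + t·p1[i].
  v1: (1-0.33)·(4.84,1.08) + 0.33·(5.18,0.37) = (4.9522,0.8457)
  v2: (1-0.33)·(-1.92,2.61) + 0.33·(-4.42,4.3) = (-2.7450,3.1677)
  v3: (1-0.33)·(-2.91,0.23) + 0.33·(-4.46,-0.61) = (-3.4215,-0.0472)
  v4: (1-0.33)·(-1.78,-3.95) + 0.33·(-3.04,-6.4) = (-2.1958,-4.7585)
  v5: (1-0.33)·(2.34,-2.6) + 0.33·(1.89,-3.65) = (2.1915,-2.9465)
Shoelace sum Σ(x_i·y_{i+1} − x_{i+1}·y_i):
  i=1: 4.9522·3.1677 − -2.7450·0.8457 = +18.0085 (running +18.0085)
  i=2: -2.7450·-0.0472 − -3.4215·3.1677 = +10.9678 (running +28.9764)
  i=3: -3.4215·-4.7585 − -2.1958·-0.0472 = +16.1776 (running +45.1539)
  i=4: -2.1958·-2.9465 − 2.1915·-4.7585 = +16.8982 (running +62.0521)
  i=5: 2.1915·0.8457 − 4.9522·-2.9465 = +16.4450 (running +78.4971)
Area = |Σ|/2 = |78.4971|/2 = 39.2486

Area at t=0.33: 39.2486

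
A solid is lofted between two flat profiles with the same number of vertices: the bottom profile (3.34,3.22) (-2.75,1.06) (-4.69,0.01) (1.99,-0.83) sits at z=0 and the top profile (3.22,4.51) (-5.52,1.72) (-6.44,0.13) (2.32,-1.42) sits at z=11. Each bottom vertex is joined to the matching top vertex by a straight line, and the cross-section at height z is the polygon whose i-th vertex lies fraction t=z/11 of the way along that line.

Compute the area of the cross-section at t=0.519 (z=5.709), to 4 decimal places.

Cross-section at t=0.519: each vertex is (1-t)·p0[i] + t·p1[i].
  v1: (1-0.519)·(3.34,3.22) + 0.519·(3.22,4.51) = (3.2777,3.8895)
  v2: (1-0.519)·(-2.75,1.06) + 0.519·(-5.52,1.72) = (-4.1876,1.4025)
  v3: (1-0.519)·(-4.69,0.01) + 0.519·(-6.44,0.13) = (-5.5983,0.0723)
  v4: (1-0.519)·(1.99,-0.83) + 0.519·(2.32,-1.42) = (2.1613,-1.1362)
Shoelace sum Σ(x_i·y_{i+1} − x_{i+1}·y_i):
  i=1: 3.2777·1.4025 − -4.1876·3.8895 = +20.8850 (running +20.8850)
  i=2: -4.1876·0.0723 − -5.5983·1.4025 = +7.5491 (running +28.4340)
  i=3: -5.5983·-1.1362 − 2.1613·0.0723 = +6.2046 (running +34.6386)
  i=4: 2.1613·3.8895 − 3.2777·-1.1362 = +12.1305 (running +46.7691)
Area = |Σ|/2 = |46.7691|/2 = 23.3845

Area at t=0.519: 23.3845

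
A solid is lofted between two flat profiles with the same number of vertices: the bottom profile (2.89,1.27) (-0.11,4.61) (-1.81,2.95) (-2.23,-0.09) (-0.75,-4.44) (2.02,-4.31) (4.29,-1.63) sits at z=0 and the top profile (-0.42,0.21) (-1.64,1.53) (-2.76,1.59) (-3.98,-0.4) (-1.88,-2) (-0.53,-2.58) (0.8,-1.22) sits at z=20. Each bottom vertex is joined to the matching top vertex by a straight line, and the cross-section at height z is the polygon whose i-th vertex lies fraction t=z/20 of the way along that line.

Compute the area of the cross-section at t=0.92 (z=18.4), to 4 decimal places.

Area at t=0.92: 12.6325

Cross-section at t=0.92: each vertex is (1-t)·p0[i] + t·p1[i].
  v1: (1-0.92)·(2.89,1.27) + 0.92·(-0.42,0.21) = (-0.1552,0.2948)
  v2: (1-0.92)·(-0.11,4.61) + 0.92·(-1.64,1.53) = (-1.5176,1.7764)
  v3: (1-0.92)·(-1.81,2.95) + 0.92·(-2.76,1.59) = (-2.6840,1.6988)
  v4: (1-0.92)·(-2.23,-0.09) + 0.92·(-3.98,-0.4) = (-3.8400,-0.3752)
  v5: (1-0.92)·(-0.75,-4.44) + 0.92·(-1.88,-2) = (-1.7896,-2.1952)
  v6: (1-0.92)·(2.02,-4.31) + 0.92·(-0.53,-2.58) = (-0.3260,-2.7184)
  v7: (1-0.92)·(4.29,-1.63) + 0.92·(0.8,-1.22) = (1.0792,-1.2528)
Shoelace sum Σ(x_i·y_{i+1} − x_{i+1}·y_i):
  i=1: -0.1552·1.7764 − -1.5176·0.2948 = +0.1717 (running +0.1717)
  i=2: -1.5176·1.6988 − -2.6840·1.7764 = +2.1898 (running +2.3614)
  i=3: -2.6840·-0.3752 − -3.8400·1.6988 = +7.5304 (running +9.8919)
  i=4: -3.8400·-2.1952 − -1.7896·-0.3752 = +7.7581 (running +17.6500)
  i=5: -1.7896·-2.7184 − -0.3260·-2.1952 = +4.1492 (running +21.7992)
  i=6: -0.3260·-1.2528 − 1.0792·-2.7184 = +3.3421 (running +25.1413)
  i=7: 1.0792·0.2948 − -0.1552·-1.2528 = +0.1237 (running +25.2650)
Area = |Σ|/2 = |25.2650|/2 = 12.6325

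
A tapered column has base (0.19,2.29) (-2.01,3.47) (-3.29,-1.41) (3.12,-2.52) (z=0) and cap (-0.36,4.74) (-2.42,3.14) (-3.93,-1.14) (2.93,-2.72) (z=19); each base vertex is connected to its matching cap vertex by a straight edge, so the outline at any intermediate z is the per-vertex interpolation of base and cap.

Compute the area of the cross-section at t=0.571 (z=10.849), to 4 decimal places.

Area at t=0.571: 23.4394

Cross-section at t=0.571: each vertex is (1-t)·p0[i] + t·p1[i].
  v1: (1-0.571)·(0.19,2.29) + 0.571·(-0.36,4.74) = (-0.1240,3.6890)
  v2: (1-0.571)·(-2.01,3.47) + 0.571·(-2.42,3.14) = (-2.2441,3.2816)
  v3: (1-0.571)·(-3.29,-1.41) + 0.571·(-3.93,-1.14) = (-3.6554,-1.2558)
  v4: (1-0.571)·(3.12,-2.52) + 0.571·(2.93,-2.72) = (3.0115,-2.6342)
Shoelace sum Σ(x_i·y_{i+1} − x_{i+1}·y_i):
  i=1: -0.1240·3.2816 − -2.2441·3.6890 = +7.8713 (running +7.8713)
  i=2: -2.2441·-1.2558 − -3.6554·3.2816 = +14.8138 (running +22.6851)
  i=3: -3.6554·-2.6342 − 3.0115·-1.2558 = +13.4111 (running +36.0962)
  i=4: 3.0115·3.6890 − -0.1240·-2.6342 = +10.7825 (running +46.8788)
Area = |Σ|/2 = |46.8788|/2 = 23.4394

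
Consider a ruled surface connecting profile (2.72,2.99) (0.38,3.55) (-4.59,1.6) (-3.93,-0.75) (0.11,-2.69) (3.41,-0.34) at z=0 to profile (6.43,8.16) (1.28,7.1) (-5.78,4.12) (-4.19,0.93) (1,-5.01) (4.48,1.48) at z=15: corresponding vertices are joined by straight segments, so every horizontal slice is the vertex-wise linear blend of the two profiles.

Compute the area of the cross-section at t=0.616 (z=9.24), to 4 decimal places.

Area at t=0.616: 61.4782

Cross-section at t=0.616: each vertex is (1-t)·p0[i] + t·p1[i].
  v1: (1-0.616)·(2.72,2.99) + 0.616·(6.43,8.16) = (5.0054,6.1747)
  v2: (1-0.616)·(0.38,3.55) + 0.616·(1.28,7.1) = (0.9344,5.7368)
  v3: (1-0.616)·(-4.59,1.6) + 0.616·(-5.78,4.12) = (-5.3230,3.1523)
  v4: (1-0.616)·(-3.93,-0.75) + 0.616·(-4.19,0.93) = (-4.0902,0.2849)
  v5: (1-0.616)·(0.11,-2.69) + 0.616·(1,-5.01) = (0.6582,-4.1191)
  v6: (1-0.616)·(3.41,-0.34) + 0.616·(4.48,1.48) = (4.0691,0.7811)
Shoelace sum Σ(x_i·y_{i+1} − x_{i+1}·y_i):
  i=1: 5.0054·5.7368 − 0.9344·6.1747 = +22.9451 (running +22.9451)
  i=2: 0.9344·3.1523 − -5.3230·5.7368 = +33.4827 (running +56.4278)
  i=3: -5.3230·0.2849 − -4.0902·3.1523 = +11.3771 (running +67.8049)
  i=4: -4.0902·-4.1191 − 0.6582·0.2849 = +16.6603 (running +84.4652)
  i=5: 0.6582·0.7811 − 4.0691·-4.1191 = +17.2754 (running +101.7406)
  i=6: 4.0691·6.1747 − 5.0054·0.7811 = +21.2159 (running +122.9565)
Area = |Σ|/2 = |122.9565|/2 = 61.4782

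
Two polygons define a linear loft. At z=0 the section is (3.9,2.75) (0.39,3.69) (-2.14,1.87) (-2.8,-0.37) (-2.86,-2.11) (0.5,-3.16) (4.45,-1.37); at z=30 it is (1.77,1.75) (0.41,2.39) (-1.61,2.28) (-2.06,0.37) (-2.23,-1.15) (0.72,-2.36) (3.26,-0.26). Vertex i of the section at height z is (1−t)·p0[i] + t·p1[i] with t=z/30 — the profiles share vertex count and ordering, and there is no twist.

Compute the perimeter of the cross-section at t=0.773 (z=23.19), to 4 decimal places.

Perimeter at t=0.773: 17.3610

Cross-section at t=0.773: each vertex is (1-t)·p0[i] + t·p1[i].
  v1: (1-0.773)·(3.9,2.75) + 0.773·(1.77,1.75) = (2.2535,1.9770)
  v2: (1-0.773)·(0.39,3.69) + 0.773·(0.41,2.39) = (0.4055,2.6851)
  v3: (1-0.773)·(-2.14,1.87) + 0.773·(-1.61,2.28) = (-1.7303,2.1869)
  v4: (1-0.773)·(-2.8,-0.37) + 0.773·(-2.06,0.37) = (-2.2280,0.2020)
  v5: (1-0.773)·(-2.86,-2.11) + 0.773·(-2.23,-1.15) = (-2.3730,-1.3679)
  v6: (1-0.773)·(0.5,-3.16) + 0.773·(0.72,-2.36) = (0.6701,-2.5416)
  v7: (1-0.773)·(4.45,-1.37) + 0.773·(3.26,-0.26) = (3.5301,-0.5120)
Perimeter = Σ |v_{i+1} − v_i|:
  edge 1→2: √(-1.8480² + 0.7081²) = 1.9791 (running 1.9791)
  edge 2→3: √(-2.1358² + -0.4982²) = 2.1931 (running 4.1722)
  edge 3→4: √(-0.4977² + -1.9849²) = 2.0463 (running 6.2185)
  edge 4→5: √(-0.1450² + -1.5699²) = 1.5766 (running 7.7951)
  edge 5→6: √(3.0431² + -1.1737²) = 3.2616 (running 11.0567)
  edge 6→7: √(2.8601² + 2.0296²) = 3.5070 (running 14.5638)
  edge 7→1: √(-1.2766² + 2.4890²) = 2.7973 (running 17.3610)
Perimeter = 17.3610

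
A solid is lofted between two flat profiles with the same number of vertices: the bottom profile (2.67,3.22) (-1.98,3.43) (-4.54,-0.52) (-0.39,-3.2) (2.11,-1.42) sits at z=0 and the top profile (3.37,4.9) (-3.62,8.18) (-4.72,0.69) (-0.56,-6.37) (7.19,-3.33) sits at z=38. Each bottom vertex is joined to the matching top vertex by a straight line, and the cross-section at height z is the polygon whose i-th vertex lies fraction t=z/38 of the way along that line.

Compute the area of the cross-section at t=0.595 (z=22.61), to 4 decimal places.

Area at t=0.595: 70.4537

Cross-section at t=0.595: each vertex is (1-t)·p0[i] + t·p1[i].
  v1: (1-0.595)·(2.67,3.22) + 0.595·(3.37,4.9) = (3.0865,4.2196)
  v2: (1-0.595)·(-1.98,3.43) + 0.595·(-3.62,8.18) = (-2.9558,6.2562)
  v3: (1-0.595)·(-4.54,-0.52) + 0.595·(-4.72,0.69) = (-4.6471,0.1999)
  v4: (1-0.595)·(-0.39,-3.2) + 0.595·(-0.56,-6.37) = (-0.4911,-5.0861)
  v5: (1-0.595)·(2.11,-1.42) + 0.595·(7.19,-3.33) = (5.1326,-2.5564)
Shoelace sum Σ(x_i·y_{i+1} − x_{i+1}·y_i):
  i=1: 3.0865·6.2562 − -2.9558·4.2196 = +31.7822 (running +31.7822)
  i=2: -2.9558·0.1999 − -4.6471·6.2562 = +28.4824 (running +60.2646)
  i=3: -4.6471·-5.0861 − -0.4911·0.1999 = +23.7341 (running +83.9987)
  i=4: -0.4911·-2.5564 − 5.1326·-5.0861 = +27.3608 (running +111.3594)
  i=5: 5.1326·4.2196 − 3.0865·-2.5564 = +29.5480 (running +140.9074)
Area = |Σ|/2 = |140.9074|/2 = 70.4537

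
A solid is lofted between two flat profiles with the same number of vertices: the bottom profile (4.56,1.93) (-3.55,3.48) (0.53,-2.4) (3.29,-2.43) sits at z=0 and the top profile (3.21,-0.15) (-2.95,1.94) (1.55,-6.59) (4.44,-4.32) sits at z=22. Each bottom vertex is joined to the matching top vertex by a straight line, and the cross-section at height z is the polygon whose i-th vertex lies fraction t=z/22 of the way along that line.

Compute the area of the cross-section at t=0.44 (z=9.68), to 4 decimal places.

Area at t=0.44: 27.6772

Cross-section at t=0.44: each vertex is (1-t)·p0[i] + t·p1[i].
  v1: (1-0.44)·(4.56,1.93) + 0.44·(3.21,-0.15) = (3.9660,1.0148)
  v2: (1-0.44)·(-3.55,3.48) + 0.44·(-2.95,1.94) = (-3.2860,2.8024)
  v3: (1-0.44)·(0.53,-2.4) + 0.44·(1.55,-6.59) = (0.9788,-4.2436)
  v4: (1-0.44)·(3.29,-2.43) + 0.44·(4.44,-4.32) = (3.7960,-3.2616)
Shoelace sum Σ(x_i·y_{i+1} − x_{i+1}·y_i):
  i=1: 3.9660·2.8024 − -3.2860·1.0148 = +14.4490 (running +14.4490)
  i=2: -3.2860·-4.2436 − 0.9788·2.8024 = +11.2015 (running +25.6504)
  i=3: 0.9788·-3.2616 − 3.7960·-4.2436 = +12.9163 (running +38.5667)
  i=4: 3.7960·1.0148 − 3.9660·-3.2616 = +16.7877 (running +55.3544)
Area = |Σ|/2 = |55.3544|/2 = 27.6772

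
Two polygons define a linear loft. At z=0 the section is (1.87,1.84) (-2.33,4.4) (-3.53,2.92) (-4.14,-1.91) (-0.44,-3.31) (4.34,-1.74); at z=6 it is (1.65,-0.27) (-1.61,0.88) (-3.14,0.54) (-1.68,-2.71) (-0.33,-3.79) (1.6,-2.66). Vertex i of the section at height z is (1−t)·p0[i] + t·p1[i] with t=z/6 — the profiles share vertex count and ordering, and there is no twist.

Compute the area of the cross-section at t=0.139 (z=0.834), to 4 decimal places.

Cross-section at t=0.139: each vertex is (1-t)·p0[i] + t·p1[i].
  v1: (1-0.139)·(1.87,1.84) + 0.139·(1.65,-0.27) = (1.8394,1.5467)
  v2: (1-0.139)·(-2.33,4.4) + 0.139·(-1.61,0.88) = (-2.2299,3.9107)
  v3: (1-0.139)·(-3.53,2.92) + 0.139·(-3.14,0.54) = (-3.4758,2.5892)
  v4: (1-0.139)·(-4.14,-1.91) + 0.139·(-1.68,-2.71) = (-3.7981,-2.0212)
  v5: (1-0.139)·(-0.44,-3.31) + 0.139·(-0.33,-3.79) = (-0.4247,-3.3767)
  v6: (1-0.139)·(4.34,-1.74) + 0.139·(1.6,-2.66) = (3.9591,-1.8679)
Shoelace sum Σ(x_i·y_{i+1} − x_{i+1}·y_i):
  i=1: 1.8394·3.9107 − -2.2299·1.5467 = +10.6425 (running +10.6425)
  i=2: -2.2299·2.5892 − -3.4758·3.9107 = +7.8192 (running +18.4617)
  i=3: -3.4758·-2.0212 − -3.7981·2.5892 = +16.8591 (running +35.3208)
  i=4: -3.7981·-3.3767 − -0.4247·-2.0212 = +11.9666 (running +47.2874)
  i=5: -0.4247·-1.8679 − 3.9591·-3.3767 = +14.1622 (running +61.4496)
  i=6: 3.9591·1.5467 − 1.8394·-1.8679 = +9.5595 (running +71.0090)
Area = |Σ|/2 = |71.0090|/2 = 35.5045

Area at t=0.139: 35.5045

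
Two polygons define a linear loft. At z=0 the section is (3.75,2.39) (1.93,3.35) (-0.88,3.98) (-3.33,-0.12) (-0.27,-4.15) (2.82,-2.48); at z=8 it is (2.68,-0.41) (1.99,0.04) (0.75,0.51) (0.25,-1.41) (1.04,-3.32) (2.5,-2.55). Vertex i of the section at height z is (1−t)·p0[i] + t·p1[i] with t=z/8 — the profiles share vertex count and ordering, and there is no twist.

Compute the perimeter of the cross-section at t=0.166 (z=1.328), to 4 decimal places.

Cross-section at t=0.166: each vertex is (1-t)·p0[i] + t·p1[i].
  v1: (1-0.166)·(3.75,2.39) + 0.166·(2.68,-0.41) = (3.5724,1.9252)
  v2: (1-0.166)·(1.93,3.35) + 0.166·(1.99,0.04) = (1.9400,2.8005)
  v3: (1-0.166)·(-0.88,3.98) + 0.166·(0.75,0.51) = (-0.6094,3.4040)
  v4: (1-0.166)·(-3.33,-0.12) + 0.166·(0.25,-1.41) = (-2.7357,-0.3341)
  v5: (1-0.166)·(-0.27,-4.15) + 0.166·(1.04,-3.32) = (-0.0525,-4.0122)
  v6: (1-0.166)·(2.82,-2.48) + 0.166·(2.5,-2.55) = (2.7669,-2.4916)
Perimeter = Σ |v_{i+1} − v_i|:
  edge 1→2: √(-1.6324² + 0.8753²) = 1.8523 (running 1.8523)
  edge 2→3: √(-2.5494² + 0.6034²) = 2.6198 (running 4.4721)
  edge 3→4: √(-2.1263² + -3.7381²) = 4.3005 (running 8.7727)
  edge 4→5: √(2.6832² + -3.6781²) = 4.5528 (running 13.3254)
  edge 5→6: √(2.8194² + 1.5206²) = 3.2033 (running 16.5288)
  edge 6→1: √(0.8055² + 4.4168²) = 4.4897 (running 21.0184)
Perimeter = 21.0184

Perimeter at t=0.166: 21.0184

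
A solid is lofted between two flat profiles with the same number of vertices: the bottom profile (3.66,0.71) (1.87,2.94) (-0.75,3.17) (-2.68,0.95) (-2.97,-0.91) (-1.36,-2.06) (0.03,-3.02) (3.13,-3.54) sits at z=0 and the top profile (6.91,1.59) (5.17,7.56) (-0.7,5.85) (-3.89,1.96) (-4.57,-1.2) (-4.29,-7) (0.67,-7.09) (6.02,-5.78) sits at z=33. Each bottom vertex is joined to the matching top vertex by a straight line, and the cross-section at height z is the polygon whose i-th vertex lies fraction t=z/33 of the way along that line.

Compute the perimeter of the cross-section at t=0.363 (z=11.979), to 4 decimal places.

Cross-section at t=0.363: each vertex is (1-t)·p0[i] + t·p1[i].
  v1: (1-0.363)·(3.66,0.71) + 0.363·(6.91,1.59) = (4.8398,1.0294)
  v2: (1-0.363)·(1.87,2.94) + 0.363·(5.17,7.56) = (3.0679,4.6171)
  v3: (1-0.363)·(-0.75,3.17) + 0.363·(-0.7,5.85) = (-0.7319,4.1428)
  v4: (1-0.363)·(-2.68,0.95) + 0.363·(-3.89,1.96) = (-3.1192,1.3166)
  v5: (1-0.363)·(-2.97,-0.91) + 0.363·(-4.57,-1.2) = (-3.5508,-1.0153)
  v6: (1-0.363)·(-1.36,-2.06) + 0.363·(-4.29,-7) = (-2.4236,-3.8532)
  v7: (1-0.363)·(0.03,-3.02) + 0.363·(0.67,-7.09) = (0.2623,-4.4974)
  v8: (1-0.363)·(3.13,-3.54) + 0.363·(6.02,-5.78) = (4.1791,-4.3531)
Perimeter = Σ |v_{i+1} − v_i|:
  edge 1→2: √(-1.7719² + 3.5876²) = 4.0013 (running 4.0013)
  edge 2→3: √(-3.7997² + -0.4742²) = 3.8292 (running 7.8305)
  edge 3→4: √(-2.3874² + -2.8262²) = 3.6996 (running 11.5301)
  edge 4→5: √(-0.4316² + -2.3319²) = 2.3715 (running 13.9016)
  edge 5→6: √(1.1272² + -2.8380²) = 3.0536 (running 16.9553)
  edge 6→7: √(2.6859² + -0.6442²) = 2.7621 (running 19.7173)
  edge 7→8: √(3.9167² + 0.1443²) = 3.9194 (running 23.6367)
  edge 8→1: √(0.6607² + 5.3826²) = 5.4230 (running 29.0597)
Perimeter = 29.0597

Perimeter at t=0.363: 29.0597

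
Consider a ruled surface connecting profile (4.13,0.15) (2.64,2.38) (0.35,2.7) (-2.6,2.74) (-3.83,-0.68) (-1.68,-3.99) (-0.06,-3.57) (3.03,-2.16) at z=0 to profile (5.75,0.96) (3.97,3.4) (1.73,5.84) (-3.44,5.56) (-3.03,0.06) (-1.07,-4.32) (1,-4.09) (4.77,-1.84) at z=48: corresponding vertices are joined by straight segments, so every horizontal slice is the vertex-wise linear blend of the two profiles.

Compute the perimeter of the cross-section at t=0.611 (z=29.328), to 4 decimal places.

Perimeter at t=0.611: 27.8480

Cross-section at t=0.611: each vertex is (1-t)·p0[i] + t·p1[i].
  v1: (1-0.611)·(4.13,0.15) + 0.611·(5.75,0.96) = (5.1198,0.6449)
  v2: (1-0.611)·(2.64,2.38) + 0.611·(3.97,3.4) = (3.4526,3.0032)
  v3: (1-0.611)·(0.35,2.7) + 0.611·(1.73,5.84) = (1.1932,4.6185)
  v4: (1-0.611)·(-2.6,2.74) + 0.611·(-3.44,5.56) = (-3.1132,4.4630)
  v5: (1-0.611)·(-3.83,-0.68) + 0.611·(-3.03,0.06) = (-3.3412,-0.2279)
  v6: (1-0.611)·(-1.68,-3.99) + 0.611·(-1.07,-4.32) = (-1.3073,-4.1916)
  v7: (1-0.611)·(-0.06,-3.57) + 0.611·(1,-4.09) = (0.5877,-3.8877)
  v8: (1-0.611)·(3.03,-2.16) + 0.611·(4.77,-1.84) = (4.0931,-1.9645)
Perimeter = Σ |v_{i+1} − v_i|:
  edge 1→2: √(-1.6672² + 2.3583²) = 2.8881 (running 2.8881)
  edge 2→3: √(-2.2595² + 1.6153²) = 2.7775 (running 5.6656)
  edge 3→4: √(-4.3064² + -0.1555²) = 4.3092 (running 9.9748)
  edge 4→5: √(-0.2280² + -4.6909²) = 4.6964 (running 14.6712)
  edge 5→6: √(2.0339² + -3.9638²) = 4.4551 (running 19.1264)
  edge 6→7: √(1.8950² + 0.3039²) = 1.9192 (running 21.0455)
  edge 7→8: √(3.5055² + 1.9232²) = 3.9984 (running 25.0439)
  edge 8→1: √(1.0267² + 2.6094²) = 2.8041 (running 27.8480)
Perimeter = 27.8480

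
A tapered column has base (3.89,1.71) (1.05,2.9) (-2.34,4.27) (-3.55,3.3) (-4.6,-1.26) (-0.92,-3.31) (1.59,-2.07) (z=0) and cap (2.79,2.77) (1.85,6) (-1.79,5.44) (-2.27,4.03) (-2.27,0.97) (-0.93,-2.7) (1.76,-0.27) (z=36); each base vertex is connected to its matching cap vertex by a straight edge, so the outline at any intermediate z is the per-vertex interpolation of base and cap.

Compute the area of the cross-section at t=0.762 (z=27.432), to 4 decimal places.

Cross-section at t=0.762: each vertex is (1-t)·p0[i] + t·p1[i].
  v1: (1-0.762)·(3.89,1.71) + 0.762·(2.79,2.77) = (3.0518,2.5177)
  v2: (1-0.762)·(1.05,2.9) + 0.762·(1.85,6) = (1.6596,5.2622)
  v3: (1-0.762)·(-2.34,4.27) + 0.762·(-1.79,5.44) = (-1.9209,5.1615)
  v4: (1-0.762)·(-3.55,3.3) + 0.762·(-2.27,4.03) = (-2.5746,3.8563)
  v5: (1-0.762)·(-4.6,-1.26) + 0.762·(-2.27,0.97) = (-2.8245,0.4393)
  v6: (1-0.762)·(-0.92,-3.31) + 0.762·(-0.93,-2.7) = (-0.9276,-2.8452)
  v7: (1-0.762)·(1.59,-2.07) + 0.762·(1.76,-0.27) = (1.7195,-0.6984)
Shoelace sum Σ(x_i·y_{i+1} − x_{i+1}·y_i):
  i=1: 3.0518·5.2622 − 1.6596·2.5177 = +11.8808 (running +11.8808)
  i=2: 1.6596·5.1615 − -1.9209·5.2622 = +18.6743 (running +30.5550)
  i=3: -1.9209·3.8563 − -2.5746·5.1615 = +5.8816 (running +36.4366)
  i=4: -2.5746·0.4393 − -2.8245·3.8563 = +9.7612 (running +46.1979)
  i=5: -2.8245·-2.8452 − -0.9276·0.4393 = +8.4438 (running +54.6417)
  i=6: -0.9276·-0.6984 − 1.7195·-2.8452 = +5.5403 (running +60.1819)
  i=7: 1.7195·2.5177 − 3.0518·-0.6984 = +6.4607 (running +66.6426)
Area = |Σ|/2 = |66.6426|/2 = 33.3213

Area at t=0.762: 33.3213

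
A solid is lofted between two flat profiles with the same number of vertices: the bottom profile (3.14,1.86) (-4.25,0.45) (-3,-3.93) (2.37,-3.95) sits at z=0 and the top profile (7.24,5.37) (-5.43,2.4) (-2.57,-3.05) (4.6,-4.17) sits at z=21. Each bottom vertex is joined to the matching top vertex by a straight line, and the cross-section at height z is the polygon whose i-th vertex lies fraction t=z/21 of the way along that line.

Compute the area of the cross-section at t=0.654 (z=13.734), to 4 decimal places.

Area at t=0.654: 58.0808

Cross-section at t=0.654: each vertex is (1-t)·p0[i] + t·p1[i].
  v1: (1-0.654)·(3.14,1.86) + 0.654·(7.24,5.37) = (5.8214,4.1555)
  v2: (1-0.654)·(-4.25,0.45) + 0.654·(-5.43,2.4) = (-5.0217,1.7253)
  v3: (1-0.654)·(-3,-3.93) + 0.654·(-2.57,-3.05) = (-2.7188,-3.3545)
  v4: (1-0.654)·(2.37,-3.95) + 0.654·(4.6,-4.17) = (3.8284,-4.0939)
Shoelace sum Σ(x_i·y_{i+1} − x_{i+1}·y_i):
  i=1: 5.8214·1.7253 − -5.0217·4.1555 = +30.9116 (running +30.9116)
  i=2: -5.0217·-3.3545 − -2.7188·1.7253 = +21.5360 (running +52.4476)
  i=3: -2.7188·-4.0939 − 3.8284·-3.3545 = +23.9727 (running +76.4203)
  i=4: 3.8284·4.1555 − 5.8214·-4.0939 = +39.7413 (running +116.1616)
Area = |Σ|/2 = |116.1616|/2 = 58.0808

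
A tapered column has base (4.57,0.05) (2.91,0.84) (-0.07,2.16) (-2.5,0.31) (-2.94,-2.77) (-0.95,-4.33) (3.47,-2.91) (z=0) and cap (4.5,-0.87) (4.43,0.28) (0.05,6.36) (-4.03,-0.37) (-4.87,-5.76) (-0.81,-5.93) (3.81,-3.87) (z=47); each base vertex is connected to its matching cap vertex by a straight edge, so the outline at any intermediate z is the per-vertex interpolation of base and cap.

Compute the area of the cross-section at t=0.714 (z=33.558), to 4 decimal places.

Area at t=0.714: 58.6216

Cross-section at t=0.714: each vertex is (1-t)·p0[i] + t·p1[i].
  v1: (1-0.714)·(4.57,0.05) + 0.714·(4.5,-0.87) = (4.5200,-0.6069)
  v2: (1-0.714)·(2.91,0.84) + 0.714·(4.43,0.28) = (3.9953,0.4402)
  v3: (1-0.714)·(-0.07,2.16) + 0.714·(0.05,6.36) = (0.0157,5.1588)
  v4: (1-0.714)·(-2.5,0.31) + 0.714·(-4.03,-0.37) = (-3.5924,-0.1755)
  v5: (1-0.714)·(-2.94,-2.77) + 0.714·(-4.87,-5.76) = (-4.3180,-4.9049)
  v6: (1-0.714)·(-0.95,-4.33) + 0.714·(-0.81,-5.93) = (-0.8500,-5.4724)
  v7: (1-0.714)·(3.47,-2.91) + 0.714·(3.81,-3.87) = (3.7128,-3.5954)
Shoelace sum Σ(x_i·y_{i+1} − x_{i+1}·y_i):
  i=1: 4.5200·0.4402 − 3.9953·-0.6069 = +4.4142 (running +4.4142)
  i=2: 3.9953·5.1588 − 0.0157·0.4402 = +20.6039 (running +25.0181)
  i=3: 0.0157·-0.1755 − -3.5924·5.1588 = +18.5298 (running +43.5480)
  i=4: -3.5924·-4.9049 − -4.3180·-0.1755 = +16.8624 (running +60.4104)
  i=5: -4.3180·-5.4724 − -0.8500·-4.9049 = +19.4606 (running +79.8710)
  i=6: -0.8500·-3.5954 − 3.7128·-5.4724 = +23.3740 (running +103.2450)
  i=7: 3.7128·-0.6069 − 4.5200·-3.5954 = +13.9983 (running +117.2432)
Area = |Σ|/2 = |117.2432|/2 = 58.6216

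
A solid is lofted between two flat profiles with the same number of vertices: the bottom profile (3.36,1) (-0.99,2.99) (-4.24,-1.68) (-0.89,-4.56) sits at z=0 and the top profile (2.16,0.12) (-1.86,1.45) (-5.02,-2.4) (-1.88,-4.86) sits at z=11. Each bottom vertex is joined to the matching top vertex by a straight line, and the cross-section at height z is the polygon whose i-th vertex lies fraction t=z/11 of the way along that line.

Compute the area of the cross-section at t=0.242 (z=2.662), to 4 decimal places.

Area at t=0.242: 27.2750

Cross-section at t=0.242: each vertex is (1-t)·p0[i] + t·p1[i].
  v1: (1-0.242)·(3.36,1) + 0.242·(2.16,0.12) = (3.0696,0.7870)
  v2: (1-0.242)·(-0.99,2.99) + 0.242·(-1.86,1.45) = (-1.2005,2.6173)
  v3: (1-0.242)·(-4.24,-1.68) + 0.242·(-5.02,-2.4) = (-4.4288,-1.8542)
  v4: (1-0.242)·(-0.89,-4.56) + 0.242·(-1.88,-4.86) = (-1.1296,-4.6326)
Shoelace sum Σ(x_i·y_{i+1} − x_{i+1}·y_i):
  i=1: 3.0696·2.6173 − -1.2005·0.7870 = +8.9790 (running +8.9790)
  i=2: -1.2005·-1.8542 − -4.4288·2.6173 = +13.8176 (running +22.7966)
  i=3: -4.4288·-4.6326 − -1.1296·-1.8542 = +18.4222 (running +41.2187)
  i=4: -1.1296·0.7870 − 3.0696·-4.6326 = +13.3312 (running +54.5499)
Area = |Σ|/2 = |54.5499|/2 = 27.2750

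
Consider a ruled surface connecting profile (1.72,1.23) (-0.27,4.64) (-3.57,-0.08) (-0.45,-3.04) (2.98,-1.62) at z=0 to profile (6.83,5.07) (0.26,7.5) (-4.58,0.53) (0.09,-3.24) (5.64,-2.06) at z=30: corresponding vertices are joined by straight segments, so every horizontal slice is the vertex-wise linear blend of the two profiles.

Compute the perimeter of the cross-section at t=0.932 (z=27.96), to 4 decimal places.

Cross-section at t=0.932: each vertex is (1-t)·p0[i] + t·p1[i].
  v1: (1-0.932)·(1.72,1.23) + 0.932·(6.83,5.07) = (6.4825,4.8089)
  v2: (1-0.932)·(-0.27,4.64) + 0.932·(0.26,7.5) = (0.2240,7.3055)
  v3: (1-0.932)·(-3.57,-0.08) + 0.932·(-4.58,0.53) = (-4.5113,0.4885)
  v4: (1-0.932)·(-0.45,-3.04) + 0.932·(0.09,-3.24) = (0.0533,-3.2264)
  v5: (1-0.932)·(2.98,-1.62) + 0.932·(5.64,-2.06) = (5.4591,-2.0301)
Perimeter = Σ |v_{i+1} − v_i|:
  edge 1→2: √(-6.2586² + 2.4966²) = 6.7382 (running 6.7382)
  edge 2→3: √(-4.7353² + -6.8170²) = 8.3003 (running 15.0384)
  edge 3→4: √(4.5646² + -3.7149²) = 5.8853 (running 20.9237)
  edge 4→5: √(5.4058² + 1.1963²) = 5.5366 (running 26.4603)
  edge 5→1: √(1.0234² + 6.8390²) = 6.9151 (running 33.3754)
Perimeter = 33.3754

Perimeter at t=0.932: 33.3754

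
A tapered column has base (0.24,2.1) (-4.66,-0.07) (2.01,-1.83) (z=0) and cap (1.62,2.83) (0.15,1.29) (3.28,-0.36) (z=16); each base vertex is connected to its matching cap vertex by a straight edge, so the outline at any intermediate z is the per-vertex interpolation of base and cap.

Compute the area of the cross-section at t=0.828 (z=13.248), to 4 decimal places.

Cross-section at t=0.828: each vertex is (1-t)·p0[i] + t·p1[i].
  v1: (1-0.828)·(0.24,2.1) + 0.828·(1.62,2.83) = (1.3826,2.7044)
  v2: (1-0.828)·(-4.66,-0.07) + 0.828·(0.15,1.29) = (-0.6773,1.0561)
  v3: (1-0.828)·(2.01,-1.83) + 0.828·(3.28,-0.36) = (3.0616,-0.6128)
Shoelace sum Σ(x_i·y_{i+1} − x_{i+1}·y_i):
  i=1: 1.3826·1.0561 − -0.6773·2.7044 = +3.2919 (running +3.2919)
  i=2: -0.6773·-0.6128 − 3.0616·1.0561 = -2.8182 (running +0.4738)
  i=3: 3.0616·2.7044 − 1.3826·-0.6128 = +9.1271 (running +9.6009)
Area = |Σ|/2 = |9.6009|/2 = 4.8005

Area at t=0.828: 4.8005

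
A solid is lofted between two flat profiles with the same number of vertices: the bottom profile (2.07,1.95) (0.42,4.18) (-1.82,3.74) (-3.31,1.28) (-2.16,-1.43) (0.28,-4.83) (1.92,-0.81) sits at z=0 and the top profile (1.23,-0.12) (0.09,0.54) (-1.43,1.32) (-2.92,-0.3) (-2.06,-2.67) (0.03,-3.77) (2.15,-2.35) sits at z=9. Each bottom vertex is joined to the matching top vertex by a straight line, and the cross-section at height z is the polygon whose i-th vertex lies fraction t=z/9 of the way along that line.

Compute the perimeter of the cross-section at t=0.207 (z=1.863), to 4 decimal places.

Perimeter at t=0.207: 20.4420

Cross-section at t=0.207: each vertex is (1-t)·p0[i] + t·p1[i].
  v1: (1-0.207)·(2.07,1.95) + 0.207·(1.23,-0.12) = (1.8961,1.5215)
  v2: (1-0.207)·(0.42,4.18) + 0.207·(0.09,0.54) = (0.3517,3.4265)
  v3: (1-0.207)·(-1.82,3.74) + 0.207·(-1.43,1.32) = (-1.7393,3.2391)
  v4: (1-0.207)·(-3.31,1.28) + 0.207·(-2.92,-0.3) = (-3.2293,0.9529)
  v5: (1-0.207)·(-2.16,-1.43) + 0.207·(-2.06,-2.67) = (-2.1393,-1.6867)
  v6: (1-0.207)·(0.28,-4.83) + 0.207·(0.03,-3.77) = (0.2283,-4.6106)
  v7: (1-0.207)·(1.92,-0.81) + 0.207·(2.15,-2.35) = (1.9676,-1.1288)
Perimeter = Σ |v_{i+1} − v_i|:
  edge 1→2: √(-1.5444² + 1.9050²) = 2.4524 (running 2.4524)
  edge 2→3: √(-2.0910² + -0.1875²) = 2.0993 (running 4.5518)
  edge 3→4: √(-1.4900² + -2.2861²) = 2.7288 (running 7.2806)
  edge 4→5: √(1.0900² + -2.6396²) = 2.8558 (running 10.1364)
  edge 5→6: √(2.3676² + -2.9239²) = 3.7622 (running 13.8986)
  edge 6→7: √(1.7394² + 3.4818²) = 3.8921 (running 17.7907)
  edge 7→1: √(-0.0715² + 2.6503²) = 2.6513 (running 20.4420)
Perimeter = 20.4420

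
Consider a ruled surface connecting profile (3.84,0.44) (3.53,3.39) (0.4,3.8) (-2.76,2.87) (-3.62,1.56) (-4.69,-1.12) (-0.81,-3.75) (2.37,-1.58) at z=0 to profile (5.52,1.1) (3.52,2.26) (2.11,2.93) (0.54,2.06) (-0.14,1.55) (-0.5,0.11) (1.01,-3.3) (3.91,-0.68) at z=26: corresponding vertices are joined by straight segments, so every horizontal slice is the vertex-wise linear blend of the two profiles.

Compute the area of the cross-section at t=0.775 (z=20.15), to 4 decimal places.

Cross-section at t=0.775: each vertex is (1-t)·p0[i] + t·p1[i].
  v1: (1-0.775)·(3.84,0.44) + 0.775·(5.52,1.1) = (5.1420,0.9515)
  v2: (1-0.775)·(3.53,3.39) + 0.775·(3.52,2.26) = (3.5223,2.5142)
  v3: (1-0.775)·(0.4,3.8) + 0.775·(2.11,2.93) = (1.7252,3.1258)
  v4: (1-0.775)·(-2.76,2.87) + 0.775·(0.54,2.06) = (-0.2025,2.2422)
  v5: (1-0.775)·(-3.62,1.56) + 0.775·(-0.14,1.55) = (-0.9230,1.5523)
  v6: (1-0.775)·(-4.69,-1.12) + 0.775·(-0.5,0.11) = (-1.4427,-0.1668)
  v7: (1-0.775)·(-0.81,-3.75) + 0.775·(1.01,-3.3) = (0.6005,-3.4013)
  v8: (1-0.775)·(2.37,-1.58) + 0.775·(3.91,-0.68) = (3.5635,-0.8825)
Shoelace sum Σ(x_i·y_{i+1} − x_{i+1}·y_i):
  i=1: 5.1420·2.5142 − 3.5223·0.9515 = +9.5769 (running +9.5769)
  i=2: 3.5223·3.1258 − 1.7252·2.5142 = +6.6720 (running +16.2488)
  i=3: 1.7252·2.2422 − -0.2025·3.1258 = +4.5014 (running +20.7502)
  i=4: -0.2025·1.5523 − -0.9230·2.2422 = +1.7553 (running +22.5055)
  i=5: -0.9230·-0.1668 − -1.4427·1.5523 = +2.3934 (running +24.8989)
  i=6: -1.4427·-3.4013 − 0.6005·-0.1668 = +5.0073 (running +29.9062)
  i=7: 0.6005·-0.8825 − 3.5635·-3.4013 = +11.5904 (running +41.4966)
  i=8: 3.5635·0.9515 − 5.1420·-0.8825 = +7.9285 (running +49.4251)
Area = |Σ|/2 = |49.4251|/2 = 24.7125

Area at t=0.775: 24.7125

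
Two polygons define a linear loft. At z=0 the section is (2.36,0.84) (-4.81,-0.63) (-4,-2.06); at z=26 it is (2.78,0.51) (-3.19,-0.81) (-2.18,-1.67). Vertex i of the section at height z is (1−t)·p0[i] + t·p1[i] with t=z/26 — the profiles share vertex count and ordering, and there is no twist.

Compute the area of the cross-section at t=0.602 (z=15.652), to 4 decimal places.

Area at t=0.602: 4.1457

Cross-section at t=0.602: each vertex is (1-t)·p0[i] + t·p1[i].
  v1: (1-0.602)·(2.36,0.84) + 0.602·(2.78,0.51) = (2.6128,0.6413)
  v2: (1-0.602)·(-4.81,-0.63) + 0.602·(-3.19,-0.81) = (-3.8348,-0.7384)
  v3: (1-0.602)·(-4,-2.06) + 0.602·(-2.18,-1.67) = (-2.9044,-1.8252)
Shoelace sum Σ(x_i·y_{i+1} − x_{i+1}·y_i):
  i=1: 2.6128·-0.7384 − -3.8348·0.6413 = +0.5302 (running +0.5302)
  i=2: -3.8348·-1.8252 − -2.9044·-0.7384 = +4.8548 (running +5.3850)
  i=3: -2.9044·0.6413 − 2.6128·-1.8252 = +2.9063 (running +8.2913)
Area = |Σ|/2 = |8.2913|/2 = 4.1457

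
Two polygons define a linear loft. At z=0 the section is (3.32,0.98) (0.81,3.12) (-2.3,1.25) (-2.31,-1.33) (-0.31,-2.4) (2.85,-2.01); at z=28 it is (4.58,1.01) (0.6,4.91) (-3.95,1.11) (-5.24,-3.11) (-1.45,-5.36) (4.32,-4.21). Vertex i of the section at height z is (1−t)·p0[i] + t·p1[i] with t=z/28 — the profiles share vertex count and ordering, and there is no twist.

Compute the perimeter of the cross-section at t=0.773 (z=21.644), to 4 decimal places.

Perimeter at t=0.773: 28.3422

Cross-section at t=0.773: each vertex is (1-t)·p0[i] + t·p1[i].
  v1: (1-0.773)·(3.32,0.98) + 0.773·(4.58,1.01) = (4.2940,1.0032)
  v2: (1-0.773)·(0.81,3.12) + 0.773·(0.6,4.91) = (0.6477,4.5037)
  v3: (1-0.773)·(-2.3,1.25) + 0.773·(-3.95,1.11) = (-3.5755,1.1418)
  v4: (1-0.773)·(-2.31,-1.33) + 0.773·(-5.24,-3.11) = (-4.5749,-2.7059)
  v5: (1-0.773)·(-0.31,-2.4) + 0.773·(-1.45,-5.36) = (-1.1912,-4.6881)
  v6: (1-0.773)·(2.85,-2.01) + 0.773·(4.32,-4.21) = (3.9863,-3.7106)
Perimeter = Σ |v_{i+1} − v_i|:
  edge 1→2: √(-3.6463² + 3.5005²) = 5.0546 (running 5.0546)
  edge 2→3: √(-4.2231² + -3.3619²) = 5.3979 (running 10.4525)
  edge 3→4: √(-0.9994² + -3.8477²) = 3.9754 (running 14.4279)
  edge 4→5: √(3.3837² + -1.9821²) = 3.9215 (running 18.3494)
  edge 5→6: √(5.1775² + 0.9775²) = 5.2690 (running 23.6184)
  edge 6→1: √(0.3077² + 4.7138²) = 4.7238 (running 28.3422)
Perimeter = 28.3422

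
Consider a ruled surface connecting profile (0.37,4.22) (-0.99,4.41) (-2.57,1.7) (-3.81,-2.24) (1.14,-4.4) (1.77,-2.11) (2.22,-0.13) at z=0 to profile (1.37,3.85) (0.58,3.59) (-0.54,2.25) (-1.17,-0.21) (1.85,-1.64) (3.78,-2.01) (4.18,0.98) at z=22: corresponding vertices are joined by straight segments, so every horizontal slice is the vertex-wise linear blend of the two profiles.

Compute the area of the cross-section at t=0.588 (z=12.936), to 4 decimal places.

Area at t=0.588: 24.8351

Cross-section at t=0.588: each vertex is (1-t)·p0[i] + t·p1[i].
  v1: (1-0.588)·(0.37,4.22) + 0.588·(1.37,3.85) = (0.9580,4.0024)
  v2: (1-0.588)·(-0.99,4.41) + 0.588·(0.58,3.59) = (-0.0668,3.9278)
  v3: (1-0.588)·(-2.57,1.7) + 0.588·(-0.54,2.25) = (-1.3764,2.0234)
  v4: (1-0.588)·(-3.81,-2.24) + 0.588·(-1.17,-0.21) = (-2.2577,-1.0464)
  v5: (1-0.588)·(1.14,-4.4) + 0.588·(1.85,-1.64) = (1.5575,-2.7771)
  v6: (1-0.588)·(1.77,-2.11) + 0.588·(3.78,-2.01) = (2.9519,-2.0512)
  v7: (1-0.588)·(2.22,-0.13) + 0.588·(4.18,0.98) = (3.3725,0.5227)
Shoelace sum Σ(x_i·y_{i+1} − x_{i+1}·y_i):
  i=1: 0.9580·3.9278 − -0.0668·4.0024 = +4.0304 (running +4.0304)
  i=2: -0.0668·2.0234 − -1.3764·3.9278 = +5.2709 (running +9.3013)
  i=3: -1.3764·-1.0464 − -2.2577·2.0234 = +6.0084 (running +15.3096)
  i=4: -2.2577·-2.7771 − 1.5575·-1.0464 = +7.8995 (running +23.2092)
  i=5: 1.5575·-2.0512 − 2.9519·-2.7771 = +5.0030 (running +28.2122)
  i=6: 2.9519·0.5227 − 3.3725·-2.0512 = +8.4605 (running +36.6727)
  i=7: 3.3725·4.0024 − 0.9580·0.5227 = +12.9974 (running +49.6701)
Area = |Σ|/2 = |49.6701|/2 = 24.8351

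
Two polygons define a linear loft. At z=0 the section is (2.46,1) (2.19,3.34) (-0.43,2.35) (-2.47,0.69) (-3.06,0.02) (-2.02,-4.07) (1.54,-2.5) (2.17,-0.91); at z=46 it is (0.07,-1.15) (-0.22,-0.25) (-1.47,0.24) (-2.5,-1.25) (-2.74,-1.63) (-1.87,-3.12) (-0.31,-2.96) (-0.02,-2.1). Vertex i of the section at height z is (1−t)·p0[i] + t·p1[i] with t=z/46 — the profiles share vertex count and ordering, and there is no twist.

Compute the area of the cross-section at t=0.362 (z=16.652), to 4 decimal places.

Area at t=0.362: 17.6537

Cross-section at t=0.362: each vertex is (1-t)·p0[i] + t·p1[i].
  v1: (1-0.362)·(2.46,1) + 0.362·(0.07,-1.15) = (1.5948,0.2217)
  v2: (1-0.362)·(2.19,3.34) + 0.362·(-0.22,-0.25) = (1.3176,2.0404)
  v3: (1-0.362)·(-0.43,2.35) + 0.362·(-1.47,0.24) = (-0.8065,1.5862)
  v4: (1-0.362)·(-2.47,0.69) + 0.362·(-2.5,-1.25) = (-2.4809,-0.0123)
  v5: (1-0.362)·(-3.06,0.02) + 0.362·(-2.74,-1.63) = (-2.9442,-0.5773)
  v6: (1-0.362)·(-2.02,-4.07) + 0.362·(-1.87,-3.12) = (-1.9657,-3.7261)
  v7: (1-0.362)·(1.54,-2.5) + 0.362·(-0.31,-2.96) = (0.8703,-2.6665)
  v8: (1-0.362)·(2.17,-0.91) + 0.362·(-0.02,-2.1) = (1.3772,-1.3408)
Shoelace sum Σ(x_i·y_{i+1} − x_{i+1}·y_i):
  i=1: 1.5948·2.0404 − 1.3176·0.2217 = +2.9620 (running +2.9620)
  i=2: 1.3176·1.5862 − -0.8065·2.0404 = +3.7355 (running +6.6975)
  i=3: -0.8065·-0.0123 − -2.4809·1.5862 = +3.9450 (running +10.6425)
  i=4: -2.4809·-0.5773 − -2.9442·-0.0123 = +1.3960 (running +12.0385)
  i=5: -2.9442·-3.7261 − -1.9657·-0.5773 = +9.8354 (running +21.8739)
  i=6: -1.9657·-2.6665 − 0.8703·-3.7261 = +8.4844 (running +30.3584)
  i=7: 0.8703·-1.3408 − 1.3772·-2.6665 = +2.5055 (running +32.8639)
  i=8: 1.3772·0.2217 − 1.5948·-1.3408 = +2.4436 (running +35.3075)
Area = |Σ|/2 = |35.3075|/2 = 17.6537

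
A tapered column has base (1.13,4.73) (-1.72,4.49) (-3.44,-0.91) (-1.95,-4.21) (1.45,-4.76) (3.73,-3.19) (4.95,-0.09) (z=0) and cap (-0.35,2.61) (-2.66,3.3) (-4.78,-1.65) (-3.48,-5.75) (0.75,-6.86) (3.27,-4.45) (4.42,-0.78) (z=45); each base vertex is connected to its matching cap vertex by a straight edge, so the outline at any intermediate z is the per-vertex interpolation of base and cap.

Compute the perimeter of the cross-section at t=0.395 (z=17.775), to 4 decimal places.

Cross-section at t=0.395: each vertex is (1-t)·p0[i] + t·p1[i].
  v1: (1-0.395)·(1.13,4.73) + 0.395·(-0.35,2.61) = (0.5454,3.8926)
  v2: (1-0.395)·(-1.72,4.49) + 0.395·(-2.66,3.3) = (-2.0913,4.0199)
  v3: (1-0.395)·(-3.44,-0.91) + 0.395·(-4.78,-1.65) = (-3.9693,-1.2023)
  v4: (1-0.395)·(-1.95,-4.21) + 0.395·(-3.48,-5.75) = (-2.5543,-4.8183)
  v5: (1-0.395)·(1.45,-4.76) + 0.395·(0.75,-6.86) = (1.1735,-5.5895)
  v6: (1-0.395)·(3.73,-3.19) + 0.395·(3.27,-4.45) = (3.5483,-3.6877)
  v7: (1-0.395)·(4.95,-0.09) + 0.395·(4.42,-0.78) = (4.7406,-0.3626)
Perimeter = Σ |v_{i+1} − v_i|:
  edge 1→2: √(-2.6367² + 0.1273²) = 2.6398 (running 2.6398)
  edge 2→3: √(-1.8780² + -5.2222²) = 5.5497 (running 8.1894)
  edge 3→4: √(1.4150² + -3.6160²) = 3.8830 (running 12.0724)
  edge 4→5: √(3.7279² + -0.7712²) = 3.8068 (running 15.8792)
  edge 5→6: √(2.3748² + 1.9018²) = 3.0425 (running 18.9217)
  edge 6→7: √(1.1923² + 3.3251²) = 3.5325 (running 22.4541)
  edge 7→1: √(-4.1952² + 4.2551²) = 5.9755 (running 28.4296)
Perimeter = 28.4296

Perimeter at t=0.395: 28.4296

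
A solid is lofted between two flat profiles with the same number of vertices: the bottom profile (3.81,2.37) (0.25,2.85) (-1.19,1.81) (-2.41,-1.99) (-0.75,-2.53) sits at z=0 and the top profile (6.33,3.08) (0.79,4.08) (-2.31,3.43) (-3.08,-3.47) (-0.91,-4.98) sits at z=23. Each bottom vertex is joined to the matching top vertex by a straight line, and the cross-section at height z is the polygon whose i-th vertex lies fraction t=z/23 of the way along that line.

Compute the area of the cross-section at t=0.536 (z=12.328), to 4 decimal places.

Cross-section at t=0.536: each vertex is (1-t)·p0[i] + t·p1[i].
  v1: (1-0.536)·(3.81,2.37) + 0.536·(6.33,3.08) = (5.1607,2.7506)
  v2: (1-0.536)·(0.25,2.85) + 0.536·(0.79,4.08) = (0.5394,3.5093)
  v3: (1-0.536)·(-1.19,1.81) + 0.536·(-2.31,3.43) = (-1.7903,2.6783)
  v4: (1-0.536)·(-2.41,-1.99) + 0.536·(-3.08,-3.47) = (-2.7691,-2.7833)
  v5: (1-0.536)·(-0.75,-2.53) + 0.536·(-0.91,-4.98) = (-0.8358,-3.8432)
Shoelace sum Σ(x_i·y_{i+1} − x_{i+1}·y_i):
  i=1: 5.1607·3.5093 − 0.5394·2.7506 = +16.6266 (running +16.6266)
  i=2: 0.5394·2.6783 − -1.7903·3.5093 = +7.7275 (running +24.3542)
  i=3: -1.7903·-2.7833 − -2.7691·2.6783 = +12.3996 (running +36.7537)
  i=4: -2.7691·-3.8432 − -0.8358·-2.7833 = +8.3161 (running +45.0699)
  i=5: -0.8358·2.7506 − 5.1607·-3.8432 = +17.5349 (running +62.6047)
Area = |Σ|/2 = |62.6047|/2 = 31.3024

Area at t=0.536: 31.3024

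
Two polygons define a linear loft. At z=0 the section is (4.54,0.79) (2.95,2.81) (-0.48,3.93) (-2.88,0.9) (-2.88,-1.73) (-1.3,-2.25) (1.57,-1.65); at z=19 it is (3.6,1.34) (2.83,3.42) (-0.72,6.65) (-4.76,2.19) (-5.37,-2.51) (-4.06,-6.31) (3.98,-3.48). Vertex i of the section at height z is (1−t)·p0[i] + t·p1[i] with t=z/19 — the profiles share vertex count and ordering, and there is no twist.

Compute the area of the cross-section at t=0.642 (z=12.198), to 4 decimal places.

Cross-section at t=0.642: each vertex is (1-t)·p0[i] + t·p1[i].
  v1: (1-0.642)·(4.54,0.79) + 0.642·(3.6,1.34) = (3.9365,1.1431)
  v2: (1-0.642)·(2.95,2.81) + 0.642·(2.83,3.42) = (2.8730,3.2016)
  v3: (1-0.642)·(-0.48,3.93) + 0.642·(-0.72,6.65) = (-0.6341,5.6762)
  v4: (1-0.642)·(-2.88,0.9) + 0.642·(-4.76,2.19) = (-4.0870,1.7282)
  v5: (1-0.642)·(-2.88,-1.73) + 0.642·(-5.37,-2.51) = (-4.4786,-2.2308)
  v6: (1-0.642)·(-1.3,-2.25) + 0.642·(-4.06,-6.31) = (-3.0719,-4.8565)
  v7: (1-0.642)·(1.57,-1.65) + 0.642·(3.98,-3.48) = (3.1172,-2.8249)
Shoelace sum Σ(x_i·y_{i+1} − x_{i+1}·y_i):
  i=1: 3.9365·3.2016 − 2.8730·1.1431 = +9.3192 (running +9.3192)
  i=2: 2.8730·5.6762 − -0.6341·3.2016 = +18.3377 (running +27.6569)
  i=3: -0.6341·1.7282 − -4.0870·5.6762 = +22.1028 (running +49.7596)
  i=4: -4.0870·-2.2308 − -4.4786·1.7282 = +16.8568 (running +66.6164)
  i=5: -4.4786·-4.8565 − -3.0719·-2.2308 = +14.8976 (running +81.5140)
  i=6: -3.0719·-2.8249 − 3.1172·-4.8565 = +23.8166 (running +105.3306)
  i=7: 3.1172·1.1431 − 3.9365·-2.8249 = +14.6834 (running +120.0140)
Area = |Σ|/2 = |120.0140|/2 = 60.0070

Area at t=0.642: 60.0070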